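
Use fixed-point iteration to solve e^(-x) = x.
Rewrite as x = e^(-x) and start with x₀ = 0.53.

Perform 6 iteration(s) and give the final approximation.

Equation: e^(-x) = x
Fixed-point form: x = e^(-x)
x₀ = 0.53

x_1 = g(0.530000) = 0.588605
x_2 = g(0.588605) = 0.555101
x_3 = g(0.555101) = 0.574014
x_4 = g(0.574014) = 0.563260
x_5 = g(0.563260) = 0.569350
x_6 = g(0.569350) = 0.565893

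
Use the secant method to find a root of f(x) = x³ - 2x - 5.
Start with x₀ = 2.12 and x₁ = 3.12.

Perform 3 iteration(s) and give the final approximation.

f(x) = x³ - 2x - 5
x₀ = 2.12, x₁ = 3.12

Secant formula: x_{n+1} = x_n - f(x_n)(x_n - x_{n-1})/(f(x_n) - f(x_{n-1}))

Iteration 1:
  f(2.120000) = 0.288128
  f(3.120000) = 19.131328
  x_2 = 3.120000 - 19.131328×(3.120000 - 2.120000)/(19.131328 - 0.288128)
       = 2.104709
Iteration 2:
  f(3.120000) = 19.131328
  f(2.104709) = 0.114024
  x_3 = 2.104709 - 0.114024×(2.104709 - 3.120000)/(0.114024 - 19.131328)
       = 2.098622
Iteration 3:
  f(2.104709) = 0.114024
  f(2.098622) = 0.045534
  x_4 = 2.098622 - 0.045534×(2.098622 - 2.104709)/(0.045534 - 0.114024)
       = 2.094575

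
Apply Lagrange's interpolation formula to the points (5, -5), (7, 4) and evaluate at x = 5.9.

Lagrange interpolation formula:
P(x) = Σ yᵢ × Lᵢ(x)
where Lᵢ(x) = Π_{j≠i} (x - xⱼ)/(xᵢ - xⱼ)

L_0(5.9) = (5.9 - 7)/(5 - 7) = 0.550000
L_1(5.9) = (5.9 - 5)/(7 - 5) = 0.450000

P(5.9) = (-5)×L_0(5.9) + 4×L_1(5.9)
P(5.9) = -0.950000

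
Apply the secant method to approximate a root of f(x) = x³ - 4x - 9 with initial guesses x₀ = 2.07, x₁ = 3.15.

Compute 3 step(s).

f(x) = x³ - 4x - 9
x₀ = 2.07, x₁ = 3.15

Secant formula: x_{n+1} = x_n - f(x_n)(x_n - x_{n-1})/(f(x_n) - f(x_{n-1}))

Iteration 1:
  f(2.070000) = -8.410257
  f(3.150000) = 9.655875
  x_2 = 3.150000 - 9.655875×(3.150000 - 2.070000)/(9.655875 - (-8.410257))
       = 2.572768
Iteration 2:
  f(3.150000) = 9.655875
  f(2.572768) = -2.261569
  x_3 = 2.572768 - (-2.261569)×(2.572768 - 3.150000)/(-2.261569 - 9.655875)
       = 2.682309
Iteration 3:
  f(2.572768) = -2.261569
  f(2.682309) = -0.430603
  x_4 = 2.682309 - (-0.430603)×(2.682309 - 2.572768)/(-0.430603 - (-2.261569))
       = 2.708071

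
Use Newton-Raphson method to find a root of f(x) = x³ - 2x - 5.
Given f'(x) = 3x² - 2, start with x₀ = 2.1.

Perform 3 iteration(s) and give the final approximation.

f(x) = x³ - 2x - 5
f'(x) = 3x² - 2
x₀ = 2.1

Newton-Raphson formula: x_{n+1} = x_n - f(x_n)/f'(x_n)

Iteration 1:
  f(2.100000) = 0.061000
  f'(2.100000) = 11.230000
  x_1 = 2.100000 - 0.061000/11.230000 = 2.094568
Iteration 2:
  f(2.094568) = 0.000186
  f'(2.094568) = 11.161647
  x_2 = 2.094568 - 0.000186/11.161647 = 2.094551
Iteration 3:
  f(2.094551) = 0.000000
  f'(2.094551) = 11.161438
  x_3 = 2.094551 - 0.000000/11.161438 = 2.094551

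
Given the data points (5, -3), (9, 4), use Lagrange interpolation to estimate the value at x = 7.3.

Lagrange interpolation formula:
P(x) = Σ yᵢ × Lᵢ(x)
where Lᵢ(x) = Π_{j≠i} (x - xⱼ)/(xᵢ - xⱼ)

L_0(7.3) = (7.3 - 9)/(5 - 9) = 0.425000
L_1(7.3) = (7.3 - 5)/(9 - 5) = 0.575000

P(7.3) = (-3)×L_0(7.3) + 4×L_1(7.3)
P(7.3) = 1.025000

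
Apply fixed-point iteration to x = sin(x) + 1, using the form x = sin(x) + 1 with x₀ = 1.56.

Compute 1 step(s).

Equation: x = sin(x) + 1
Fixed-point form: x = sin(x) + 1
x₀ = 1.56

x_1 = g(1.560000) = 1.999942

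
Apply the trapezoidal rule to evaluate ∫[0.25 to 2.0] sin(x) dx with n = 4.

f(x) = sin(x)
a = 0.25, b = 2.0, n = 4
h = (b - a)/n = 0.437500

Trapezoidal rule: (h/2)[f(x₀) + 2f(x₁) + 2f(x₂) + ... + f(xₙ)]

x_0 = 0.2500, f(x_0) = 0.247404, coefficient = 1
x_1 = 0.6875, f(x_1) = 0.634607, coefficient = 2
x_2 = 1.1250, f(x_2) = 0.902268, coefficient = 2
x_3 = 1.5625, f(x_3) = 0.999966, coefficient = 2
x_4 = 2.0000, f(x_4) = 0.909297, coefficient = 1

I ≈ (0.437500/2) × 6.230382 = 1.362896
Exact value: 1.385059
Error: 0.022163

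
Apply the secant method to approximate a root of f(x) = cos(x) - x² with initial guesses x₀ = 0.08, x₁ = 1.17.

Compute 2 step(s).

f(x) = cos(x) - x²
x₀ = 0.08, x₁ = 1.17

Secant formula: x_{n+1} = x_n - f(x_n)(x_n - x_{n-1})/(f(x_n) - f(x_{n-1}))

Iteration 1:
  f(0.080000) = 0.990402
  f(1.170000) = -0.978748
  x_2 = 1.170000 - (-0.978748)×(1.170000 - 0.080000)/(-0.978748 - 0.990402)
       = 0.628225
Iteration 2:
  f(1.170000) = -0.978748
  f(0.628225) = 0.414405
  x_3 = 0.628225 - 0.414405×(0.628225 - 1.170000)/(0.414405 - (-0.978748))
       = 0.789381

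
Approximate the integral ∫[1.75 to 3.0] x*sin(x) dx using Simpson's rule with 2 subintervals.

f(x) = x*sin(x)
a = 1.75, b = 3.0, n = 2
h = (b - a)/n = 0.625000

Simpson's rule: (h/3)[f(x₀) + 4f(x₁) + 2f(x₂) + ... + f(xₙ)]

x_0 = 1.7500, f(x_0) = 1.721975, coefficient = 1
x_1 = 2.3750, f(x_1) = 1.647502, coefficient = 4
x_2 = 3.0000, f(x_2) = 0.423360, coefficient = 1

I ≈ (0.625000/3) × 8.735343 = 1.819863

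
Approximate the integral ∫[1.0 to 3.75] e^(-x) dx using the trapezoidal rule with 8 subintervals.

f(x) = e^(-x)
a = 1.0, b = 3.75, n = 8
h = (b - a)/n = 0.343750

Trapezoidal rule: (h/2)[f(x₀) + 2f(x₁) + 2f(x₂) + ... + f(xₙ)]

x_0 = 1.0000, f(x_0) = 0.367879, coefficient = 1
x_1 = 1.3438, f(x_1) = 0.260866, coefficient = 2
x_2 = 1.6875, f(x_2) = 0.184981, coefficient = 2
x_3 = 2.0312, f(x_3) = 0.131171, coefficient = 2
x_4 = 2.3750, f(x_4) = 0.093014, coefficient = 2
x_5 = 2.7188, f(x_5) = 0.065957, coefficient = 2
x_6 = 3.0625, f(x_6) = 0.046771, coefficient = 2
x_7 = 3.4062, f(x_7) = 0.033165, coefficient = 2
x_8 = 3.7500, f(x_8) = 0.023518, coefficient = 1

I ≈ (0.343750/2) × 2.023249 = 0.347746
Exact value: 0.344362
Error: 0.003384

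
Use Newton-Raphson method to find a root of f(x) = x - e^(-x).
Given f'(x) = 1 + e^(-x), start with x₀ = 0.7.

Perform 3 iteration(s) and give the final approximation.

f(x) = x - e^(-x)
f'(x) = 1 + e^(-x)
x₀ = 0.7

Newton-Raphson formula: x_{n+1} = x_n - f(x_n)/f'(x_n)

Iteration 1:
  f(0.700000) = 0.203415
  f'(0.700000) = 1.496585
  x_1 = 0.700000 - 0.203415/1.496585 = 0.564081
Iteration 2:
  f(0.564081) = -0.004802
  f'(0.564081) = 1.568883
  x_2 = 0.564081 - (-0.004802)/1.568883 = 0.567142
Iteration 3:
  f(0.567142) = -0.000003
  f'(0.567142) = 1.567144
  x_3 = 0.567142 - (-0.000003)/1.567144 = 0.567143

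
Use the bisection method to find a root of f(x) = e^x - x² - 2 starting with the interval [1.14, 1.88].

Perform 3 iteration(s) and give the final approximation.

f(x) = e^x - x² - 2
Initial interval: [1.14, 1.88]

Iteration 1:
  c_1 = (1.140000 + 1.880000)/2 = 1.510000
  f(c_1) = f(1.510000) = 0.246631
  f(a) × f(c) < 0, new interval: [1.140000, 1.510000]
Iteration 2:
  c_2 = (1.140000 + 1.510000)/2 = 1.325000
  f(c_2) = f(1.325000) = 0.006560
  f(a) × f(c) < 0, new interval: [1.140000, 1.325000]
Iteration 3:
  c_3 = (1.140000 + 1.325000)/2 = 1.232500
  f(c_3) = f(1.232500) = -0.089263
  f(a) × f(c) ≥ 0, new interval: [1.232500, 1.325000]

After 3 iteration(s), the approximation is c_3 = 1.232500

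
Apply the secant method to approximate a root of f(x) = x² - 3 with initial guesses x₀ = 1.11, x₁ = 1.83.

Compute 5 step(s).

f(x) = x² - 3
x₀ = 1.11, x₁ = 1.83

Secant formula: x_{n+1} = x_n - f(x_n)(x_n - x_{n-1})/(f(x_n) - f(x_{n-1}))

Iteration 1:
  f(1.110000) = -1.767900
  f(1.830000) = 0.348900
  x_2 = 1.830000 - 0.348900×(1.830000 - 1.110000)/(0.348900 - (-1.767900))
       = 1.711327
Iteration 2:
  f(1.830000) = 0.348900
  f(1.711327) = -0.071362
  x_3 = 1.711327 - (-0.071362)×(1.711327 - 1.830000)/(-0.071362 - 0.348900)
       = 1.731478
Iteration 3:
  f(1.711327) = -0.071362
  f(1.731478) = -0.001985
  x_4 = 1.731478 - (-0.001985)×(1.731478 - 1.711327)/(-0.001985 - (-0.071362))
       = 1.732054
Iteration 4:
  f(1.731478) = -0.001985
  f(1.732054) = 0.000012
  x_5 = 1.732054 - 0.000012×(1.732054 - 1.731478)/(0.000012 - (-0.001985))
       = 1.732051
Iteration 5:
  f(1.732054) = 0.000012
  f(1.732051) = 0.000000
  x_6 = 1.732051 - 0.000000×(1.732051 - 1.732054)/(0.000000 - 0.000012)
       = 1.732051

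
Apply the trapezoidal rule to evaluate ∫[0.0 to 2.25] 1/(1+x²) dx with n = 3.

f(x) = 1/(1+x²)
a = 0.0, b = 2.25, n = 3
h = (b - a)/n = 0.750000

Trapezoidal rule: (h/2)[f(x₀) + 2f(x₁) + 2f(x₂) + ... + f(xₙ)]

x_0 = 0.0000, f(x_0) = 1.000000, coefficient = 1
x_1 = 0.7500, f(x_1) = 0.640000, coefficient = 2
x_2 = 1.5000, f(x_2) = 0.307692, coefficient = 2
x_3 = 2.2500, f(x_3) = 0.164948, coefficient = 1

I ≈ (0.750000/2) × 3.060333 = 1.147625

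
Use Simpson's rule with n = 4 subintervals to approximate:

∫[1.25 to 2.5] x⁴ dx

f(x) = x⁴
a = 1.25, b = 2.5, n = 4
h = (b - a)/n = 0.312500

Simpson's rule: (h/3)[f(x₀) + 4f(x₁) + 2f(x₂) + ... + f(xₙ)]

x_0 = 1.2500, f(x_0) = 2.441406, coefficient = 1
x_1 = 1.5625, f(x_1) = 5.960464, coefficient = 4
x_2 = 1.8750, f(x_2) = 12.359619, coefficient = 2
x_3 = 2.1875, f(x_3) = 22.897720, coefficient = 4
x_4 = 2.5000, f(x_4) = 39.062500, coefficient = 1

I ≈ (0.312500/3) × 181.655884 = 18.922488
Exact value: 18.920898
Error: 0.001589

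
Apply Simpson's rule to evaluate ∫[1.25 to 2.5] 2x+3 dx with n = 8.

f(x) = 2x+3
a = 1.25, b = 2.5, n = 8
h = (b - a)/n = 0.156250

Simpson's rule: (h/3)[f(x₀) + 4f(x₁) + 2f(x₂) + ... + f(xₙ)]

x_0 = 1.2500, f(x_0) = 5.500000, coefficient = 1
x_1 = 1.4062, f(x_1) = 5.812500, coefficient = 4
x_2 = 1.5625, f(x_2) = 6.125000, coefficient = 2
x_3 = 1.7188, f(x_3) = 6.437500, coefficient = 4
x_4 = 1.8750, f(x_4) = 6.750000, coefficient = 2
x_5 = 2.0312, f(x_5) = 7.062500, coefficient = 4
x_6 = 2.1875, f(x_6) = 7.375000, coefficient = 2
x_7 = 2.3438, f(x_7) = 7.687500, coefficient = 4
x_8 = 2.5000, f(x_8) = 8.000000, coefficient = 1

I ≈ (0.156250/3) × 162.000000 = 8.437500
Exact value: 8.437500
Error: 0.000000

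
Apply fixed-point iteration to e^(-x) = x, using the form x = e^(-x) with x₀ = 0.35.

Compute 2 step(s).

Equation: e^(-x) = x
Fixed-point form: x = e^(-x)
x₀ = 0.35

x_1 = g(0.350000) = 0.704688
x_2 = g(0.704688) = 0.494263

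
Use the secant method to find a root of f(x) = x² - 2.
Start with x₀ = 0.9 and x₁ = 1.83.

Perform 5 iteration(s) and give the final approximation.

f(x) = x² - 2
x₀ = 0.9, x₁ = 1.83

Secant formula: x_{n+1} = x_n - f(x_n)(x_n - x_{n-1})/(f(x_n) - f(x_{n-1}))

Iteration 1:
  f(0.900000) = -1.190000
  f(1.830000) = 1.348900
  x_2 = 1.830000 - 1.348900×(1.830000 - 0.900000)/(1.348900 - (-1.190000))
       = 1.335897
Iteration 2:
  f(1.830000) = 1.348900
  f(1.335897) = -0.215378
  x_3 = 1.335897 - (-0.215378)×(1.335897 - 1.830000)/(-0.215378 - 1.348900)
       = 1.403928
Iteration 3:
  f(1.335897) = -0.215378
  f(1.403928) = -0.028986
  x_4 = 1.403928 - (-0.028986)×(1.403928 - 1.335897)/(-0.028986 - (-0.215378))
       = 1.414508
Iteration 4:
  f(1.403928) = -0.028986
  f(1.414508) = 0.000832
  x_5 = 1.414508 - 0.000832×(1.414508 - 1.403928)/(0.000832 - (-0.028986))
       = 1.414212
Iteration 5:
  f(1.414508) = 0.000832
  f(1.414212) = -0.000003
  x_6 = 1.414212 - (-0.000003)×(1.414212 - 1.414508)/(-0.000003 - 0.000832)
       = 1.414214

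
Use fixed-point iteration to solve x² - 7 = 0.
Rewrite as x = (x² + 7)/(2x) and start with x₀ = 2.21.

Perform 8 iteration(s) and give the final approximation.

Equation: x² - 7 = 0
Fixed-point form: x = (x² + 7)/(2x)
x₀ = 2.21

x_1 = g(2.210000) = 2.688710
x_2 = g(2.688710) = 2.646095
x_3 = g(2.646095) = 2.645751
x_4 = g(2.645751) = 2.645751
x_5 = g(2.645751) = 2.645751
x_6 = g(2.645751) = 2.645751
x_7 = g(2.645751) = 2.645751
x_8 = g(2.645751) = 2.645751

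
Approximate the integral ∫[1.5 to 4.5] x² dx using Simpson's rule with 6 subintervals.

f(x) = x²
a = 1.5, b = 4.5, n = 6
h = (b - a)/n = 0.500000

Simpson's rule: (h/3)[f(x₀) + 4f(x₁) + 2f(x₂) + ... + f(xₙ)]

x_0 = 1.5000, f(x_0) = 2.250000, coefficient = 1
x_1 = 2.0000, f(x_1) = 4.000000, coefficient = 4
x_2 = 2.5000, f(x_2) = 6.250000, coefficient = 2
x_3 = 3.0000, f(x_3) = 9.000000, coefficient = 4
x_4 = 3.5000, f(x_4) = 12.250000, coefficient = 2
x_5 = 4.0000, f(x_5) = 16.000000, coefficient = 4
x_6 = 4.5000, f(x_6) = 20.250000, coefficient = 1

I ≈ (0.500000/3) × 175.500000 = 29.250000
Exact value: 29.250000
Error: 0.000000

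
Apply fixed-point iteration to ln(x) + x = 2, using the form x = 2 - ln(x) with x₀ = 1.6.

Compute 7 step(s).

Equation: ln(x) + x = 2
Fixed-point form: x = 2 - ln(x)
x₀ = 1.6

x_1 = g(1.600000) = 1.529996
x_2 = g(1.529996) = 1.574735
x_3 = g(1.574735) = 1.545913
x_4 = g(1.545913) = 1.564385
x_5 = g(1.564385) = 1.552507
x_6 = g(1.552507) = 1.560129
x_7 = g(1.560129) = 1.555232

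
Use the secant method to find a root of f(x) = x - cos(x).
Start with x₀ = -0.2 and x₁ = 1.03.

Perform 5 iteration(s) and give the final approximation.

f(x) = x - cos(x)
x₀ = -0.2, x₁ = 1.03

Secant formula: x_{n+1} = x_n - f(x_n)(x_n - x_{n-1})/(f(x_n) - f(x_{n-1}))

Iteration 1:
  f(-0.200000) = -1.180067
  f(1.030000) = 0.515181
  x_2 = 1.030000 - 0.515181×(1.030000 - (-0.200000))/(0.515181 - (-1.180067))
       = 0.656206
Iteration 2:
  f(1.030000) = 0.515181
  f(0.656206) = -0.136106
  x_3 = 0.656206 - (-0.136106)×(0.656206 - 1.030000)/(-0.136106 - 0.515181)
       = 0.734322
Iteration 3:
  f(0.656206) = -0.136106
  f(0.734322) = -0.007964
  x_4 = 0.734322 - (-0.007964)×(0.734322 - 0.656206)/(-0.007964 - (-0.136106))
       = 0.739176
Iteration 4:
  f(0.734322) = -0.007964
  f(0.739176) = 0.000153
  x_5 = 0.739176 - 0.000153×(0.739176 - 0.734322)/(0.000153 - (-0.007964))
       = 0.739085
Iteration 5:
  f(0.739176) = 0.000153
  f(0.739085) = 0.000000
  x_6 = 0.739085 - 0.000000×(0.739085 - 0.739176)/(0.000000 - 0.000153)
       = 0.739085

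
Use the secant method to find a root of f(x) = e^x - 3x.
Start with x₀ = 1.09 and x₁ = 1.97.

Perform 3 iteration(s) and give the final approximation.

f(x) = e^x - 3x
x₀ = 1.09, x₁ = 1.97

Secant formula: x_{n+1} = x_n - f(x_n)(x_n - x_{n-1})/(f(x_n) - f(x_{n-1}))

Iteration 1:
  f(1.090000) = -0.295726
  f(1.970000) = 1.260676
  x_2 = 1.970000 - 1.260676×(1.970000 - 1.090000)/(1.260676 - (-0.295726))
       = 1.257205
Iteration 2:
  f(1.970000) = 1.260676
  f(1.257205) = -0.256033
  x_3 = 1.257205 - (-0.256033)×(1.257205 - 1.970000)/(-0.256033 - 1.260676)
       = 1.377531
Iteration 3:
  f(1.257205) = -0.256033
  f(1.377531) = -0.167493
  x_4 = 1.377531 - (-0.167493)×(1.377531 - 1.257205)/(-0.167493 - (-0.256033))
       = 1.605154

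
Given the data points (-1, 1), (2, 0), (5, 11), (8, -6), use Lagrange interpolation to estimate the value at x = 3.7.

Lagrange interpolation formula:
P(x) = Σ yᵢ × Lᵢ(x)
where Lᵢ(x) = Π_{j≠i} (x - xⱼ)/(xᵢ - xⱼ)

L_0(3.7) = (3.7 - 2)/(-1 - 2) × (3.7 - 5)/(-1 - 5) × (3.7 - 8)/(-1 - 8) = -0.058660
L_1(3.7) = (3.7 - (-1))/(2 - (-1)) × (3.7 - 5)/(2 - 5) × (3.7 - 8)/(2 - 8) = 0.486537
L_2(3.7) = (3.7 - (-1))/(5 - (-1)) × (3.7 - 2)/(5 - 2) × (3.7 - 8)/(5 - 8) = 0.636241
L_3(3.7) = (3.7 - (-1))/(8 - (-1)) × (3.7 - 2)/(8 - 2) × (3.7 - 5)/(8 - 5) = -0.064117

P(3.7) = 1×L_0(3.7) + 0×L_1(3.7) + 11×L_2(3.7) + (-6)×L_3(3.7)
P(3.7) = 7.324691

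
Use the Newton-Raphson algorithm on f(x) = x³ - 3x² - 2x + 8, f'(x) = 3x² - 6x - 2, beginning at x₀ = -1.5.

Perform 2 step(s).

f(x) = x³ - 3x² - 2x + 8
f'(x) = 3x² - 6x - 2
x₀ = -1.5

Newton-Raphson formula: x_{n+1} = x_n - f(x_n)/f'(x_n)

Iteration 1:
  f(-1.500000) = 0.875000
  f'(-1.500000) = 13.750000
  x_1 = -1.500000 - 0.875000/13.750000 = -1.563636
Iteration 2:
  f(-1.563636) = -0.030630
  f'(-1.563636) = 14.716694
  x_2 = -1.563636 - (-0.030630)/14.716694 = -1.561555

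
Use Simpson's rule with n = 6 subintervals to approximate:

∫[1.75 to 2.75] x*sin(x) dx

f(x) = x*sin(x)
a = 1.75, b = 2.75, n = 6
h = (b - a)/n = 0.166667

Simpson's rule: (h/3)[f(x₀) + 4f(x₁) + 2f(x₂) + ... + f(xₙ)]

x_0 = 1.7500, f(x_0) = 1.721975, coefficient = 1
x_1 = 1.9167, f(x_1) = 1.803163, coefficient = 4
x_2 = 2.0833, f(x_2) = 1.815632, coefficient = 2
x_3 = 2.2500, f(x_3) = 1.750665, coefficient = 4
x_4 = 2.4167, f(x_4) = 1.602443, coefficient = 2
x_5 = 2.5833, f(x_5) = 1.368419, coefficient = 4
x_6 = 2.7500, f(x_6) = 1.049568, coefficient = 1

I ≈ (0.166667/3) × 29.296681 = 1.627593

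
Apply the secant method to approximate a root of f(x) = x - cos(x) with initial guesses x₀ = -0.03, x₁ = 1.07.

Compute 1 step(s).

f(x) = x - cos(x)
x₀ = -0.03, x₁ = 1.07

Secant formula: x_{n+1} = x_n - f(x_n)(x_n - x_{n-1})/(f(x_n) - f(x_{n-1}))

Iteration 1:
  f(-0.030000) = -1.029550
  f(1.070000) = 0.589876
  x_2 = 1.070000 - 0.589876×(1.070000 - (-0.030000))/(0.589876 - (-1.029550))
       = 0.669325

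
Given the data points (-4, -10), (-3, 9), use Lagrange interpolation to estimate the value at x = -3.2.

Lagrange interpolation formula:
P(x) = Σ yᵢ × Lᵢ(x)
where Lᵢ(x) = Π_{j≠i} (x - xⱼ)/(xᵢ - xⱼ)

L_0(-3.2) = (-3.2 - (-3))/(-4 - (-3)) = 0.200000
L_1(-3.2) = (-3.2 - (-4))/(-3 - (-4)) = 0.800000

P(-3.2) = (-10)×L_0(-3.2) + 9×L_1(-3.2)
P(-3.2) = 5.200000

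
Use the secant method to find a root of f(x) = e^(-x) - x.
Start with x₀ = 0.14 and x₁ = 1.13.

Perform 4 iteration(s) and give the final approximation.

f(x) = e^(-x) - x
x₀ = 0.14, x₁ = 1.13

Secant formula: x_{n+1} = x_n - f(x_n)(x_n - x_{n-1})/(f(x_n) - f(x_{n-1}))

Iteration 1:
  f(0.140000) = 0.729358
  f(1.130000) = -0.806967
  x_2 = 1.130000 - (-0.806967)×(1.130000 - 0.140000)/(-0.806967 - 0.729358)
       = 0.609995
Iteration 2:
  f(1.130000) = -0.806967
  f(0.609995) = -0.066641
  x_3 = 0.609995 - (-0.066641)×(0.609995 - 1.130000)/(-0.066641 - (-0.806967))
       = 0.563186
Iteration 3:
  f(0.609995) = -0.066641
  f(0.563186) = 0.006206
  x_4 = 0.563186 - 0.006206×(0.563186 - 0.609995)/(0.006206 - (-0.066641))
       = 0.567174
Iteration 4:
  f(0.563186) = 0.006206
  f(0.567174) = -0.000048
  x_5 = 0.567174 - (-0.000048)×(0.567174 - 0.563186)/(-0.000048 - 0.006206)
       = 0.567143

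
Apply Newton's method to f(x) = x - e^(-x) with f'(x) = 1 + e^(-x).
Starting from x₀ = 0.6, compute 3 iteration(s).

f(x) = x - e^(-x)
f'(x) = 1 + e^(-x)
x₀ = 0.6

Newton-Raphson formula: x_{n+1} = x_n - f(x_n)/f'(x_n)

Iteration 1:
  f(0.600000) = 0.051188
  f'(0.600000) = 1.548812
  x_1 = 0.600000 - 0.051188/1.548812 = 0.566950
Iteration 2:
  f(0.566950) = -0.000303
  f'(0.566950) = 1.567253
  x_2 = 0.566950 - (-0.000303)/1.567253 = 0.567143
Iteration 3:
  f(0.567143) = 0.000000
  f'(0.567143) = 1.567143
  x_3 = 0.567143 - 0.000000/1.567143 = 0.567143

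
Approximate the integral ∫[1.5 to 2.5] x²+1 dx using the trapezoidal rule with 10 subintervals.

f(x) = x²+1
a = 1.5, b = 2.5, n = 10
h = (b - a)/n = 0.100000

Trapezoidal rule: (h/2)[f(x₀) + 2f(x₁) + 2f(x₂) + ... + f(xₙ)]

x_0 = 1.5000, f(x_0) = 3.250000, coefficient = 1
x_1 = 1.6000, f(x_1) = 3.560000, coefficient = 2
x_2 = 1.7000, f(x_2) = 3.890000, coefficient = 2
x_3 = 1.8000, f(x_3) = 4.240000, coefficient = 2
x_4 = 1.9000, f(x_4) = 4.610000, coefficient = 2
x_5 = 2.0000, f(x_5) = 5.000000, coefficient = 2
x_6 = 2.1000, f(x_6) = 5.410000, coefficient = 2
x_7 = 2.2000, f(x_7) = 5.840000, coefficient = 2
x_8 = 2.3000, f(x_8) = 6.290000, coefficient = 2
x_9 = 2.4000, f(x_9) = 6.760000, coefficient = 2
x_10 = 2.5000, f(x_10) = 7.250000, coefficient = 1

I ≈ (0.100000/2) × 101.700000 = 5.085000
Exact value: 5.083333
Error: 0.001667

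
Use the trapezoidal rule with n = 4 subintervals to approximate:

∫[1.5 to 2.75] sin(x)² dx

f(x) = sin(x)²
a = 1.5, b = 2.75, n = 4
h = (b - a)/n = 0.312500

Trapezoidal rule: (h/2)[f(x₀) + 2f(x₁) + 2f(x₂) + ... + f(xₙ)]

x_0 = 1.5000, f(x_0) = 0.994996, coefficient = 1
x_1 = 1.8125, f(x_1) = 0.942708, coefficient = 2
x_2 = 2.1250, f(x_2) = 0.723044, coefficient = 2
x_3 = 2.4375, f(x_3) = 0.419052, coefficient = 2
x_4 = 2.7500, f(x_4) = 0.145665, coefficient = 1

I ≈ (0.312500/2) × 5.310270 = 0.829730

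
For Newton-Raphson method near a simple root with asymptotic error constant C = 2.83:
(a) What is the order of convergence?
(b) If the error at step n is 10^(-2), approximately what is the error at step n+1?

(a) Newton-Raphson has quadratic (order 2) convergence near simple roots.
    This means |e_{n+1}| ≈ C|e_n|².

(b) With |e_n| = 10^(-2) and C = 2.83:
    |e_{n+1}| ≈ 2.83 × (10^(-2))² = 2.83 × 10^(-4)

(a) 2 (quadratic); (b) |e_{n+1}| ≈ 2.830e-04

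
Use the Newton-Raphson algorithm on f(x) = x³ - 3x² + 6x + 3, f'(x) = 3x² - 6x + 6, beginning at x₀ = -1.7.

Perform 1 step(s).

f(x) = x³ - 3x² + 6x + 3
f'(x) = 3x² - 6x + 6
x₀ = -1.7

Newton-Raphson formula: x_{n+1} = x_n - f(x_n)/f'(x_n)

Iteration 1:
  f(-1.700000) = -20.783000
  f'(-1.700000) = 24.870000
  x_1 = -1.700000 - (-20.783000)/24.870000 = -0.864335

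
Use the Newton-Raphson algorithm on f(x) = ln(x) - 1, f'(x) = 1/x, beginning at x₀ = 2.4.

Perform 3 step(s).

f(x) = ln(x) - 1
f'(x) = 1/x
x₀ = 2.4

Newton-Raphson formula: x_{n+1} = x_n - f(x_n)/f'(x_n)

Iteration 1:
  f(2.400000) = -0.124531
  f'(2.400000) = 0.416667
  x_1 = 2.400000 - (-0.124531)/0.416667 = 2.698875
Iteration 2:
  f(2.698875) = -0.007165
  f'(2.698875) = 0.370525
  x_2 = 2.698875 - (-0.007165)/0.370525 = 2.718212
Iteration 3:
  f(2.718212) = -0.000026
  f'(2.718212) = 0.367889
  x_3 = 2.718212 - (-0.000026)/0.367889 = 2.718282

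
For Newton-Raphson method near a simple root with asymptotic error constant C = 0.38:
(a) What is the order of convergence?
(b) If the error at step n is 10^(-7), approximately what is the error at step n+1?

(a) Newton-Raphson has quadratic (order 2) convergence near simple roots.
    This means |e_{n+1}| ≈ C|e_n|².

(b) With |e_n| = 10^(-7) and C = 0.38:
    |e_{n+1}| ≈ 0.38 × (10^(-7))² = 0.38 × 10^(-14)

(a) 2 (quadratic); (b) |e_{n+1}| ≈ 3.800e-15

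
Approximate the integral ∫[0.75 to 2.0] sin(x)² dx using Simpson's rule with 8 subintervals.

f(x) = sin(x)²
a = 0.75, b = 2.0, n = 8
h = (b - a)/n = 0.156250

Simpson's rule: (h/3)[f(x₀) + 4f(x₁) + 2f(x₂) + ... + f(xₙ)]

x_0 = 0.7500, f(x_0) = 0.464631, coefficient = 1
x_1 = 0.9062, f(x_1) = 0.619679, coefficient = 4
x_2 = 1.0625, f(x_2) = 0.763133, coefficient = 2
x_3 = 1.2188, f(x_3) = 0.881100, coefficient = 4
x_4 = 1.3750, f(x_4) = 0.962151, coefficient = 2
x_5 = 1.5312, f(x_5) = 0.998437, coefficient = 4
x_6 = 1.6875, f(x_6) = 0.986442, coefficient = 2
x_7 = 1.8438, f(x_7) = 0.927328, coefficient = 4
x_8 = 2.0000, f(x_8) = 0.826822, coefficient = 1

I ≈ (0.156250/3) × 20.421079 = 1.063598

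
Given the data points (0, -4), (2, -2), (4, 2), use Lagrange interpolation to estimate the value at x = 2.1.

Lagrange interpolation formula:
P(x) = Σ yᵢ × Lᵢ(x)
where Lᵢ(x) = Π_{j≠i} (x - xⱼ)/(xᵢ - xⱼ)

L_0(2.1) = (2.1 - 2)/(0 - 2) × (2.1 - 4)/(0 - 4) = -0.023750
L_1(2.1) = (2.1 - 0)/(2 - 0) × (2.1 - 4)/(2 - 4) = 0.997500
L_2(2.1) = (2.1 - 0)/(4 - 0) × (2.1 - 2)/(4 - 2) = 0.026250

P(2.1) = (-4)×L_0(2.1) + (-2)×L_1(2.1) + 2×L_2(2.1)
P(2.1) = -1.847500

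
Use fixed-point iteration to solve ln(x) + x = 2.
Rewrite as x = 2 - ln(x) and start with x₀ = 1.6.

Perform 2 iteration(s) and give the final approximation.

Equation: ln(x) + x = 2
Fixed-point form: x = 2 - ln(x)
x₀ = 1.6

x_1 = g(1.600000) = 1.529996
x_2 = g(1.529996) = 1.574735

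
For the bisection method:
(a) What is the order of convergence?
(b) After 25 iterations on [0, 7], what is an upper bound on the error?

(a) Bisection has linear (order 1) convergence; the error is halved each step.

(b) Error bound = (b-a)/2^n = (7 - 0)/2^{25}
    = 7/2^{25}

(a) 1 (linear); (b) error ≤ 2.09e-07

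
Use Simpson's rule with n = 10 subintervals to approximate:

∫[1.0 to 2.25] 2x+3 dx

f(x) = 2x+3
a = 1.0, b = 2.25, n = 10
h = (b - a)/n = 0.125000

Simpson's rule: (h/3)[f(x₀) + 4f(x₁) + 2f(x₂) + ... + f(xₙ)]

x_0 = 1.0000, f(x_0) = 5.000000, coefficient = 1
x_1 = 1.1250, f(x_1) = 5.250000, coefficient = 4
x_2 = 1.2500, f(x_2) = 5.500000, coefficient = 2
x_3 = 1.3750, f(x_3) = 5.750000, coefficient = 4
x_4 = 1.5000, f(x_4) = 6.000000, coefficient = 2
x_5 = 1.6250, f(x_5) = 6.250000, coefficient = 4
x_6 = 1.7500, f(x_6) = 6.500000, coefficient = 2
x_7 = 1.8750, f(x_7) = 6.750000, coefficient = 4
x_8 = 2.0000, f(x_8) = 7.000000, coefficient = 2
x_9 = 2.1250, f(x_9) = 7.250000, coefficient = 4
x_10 = 2.2500, f(x_10) = 7.500000, coefficient = 1

I ≈ (0.125000/3) × 187.500000 = 7.812500
Exact value: 7.812500
Error: 0.000000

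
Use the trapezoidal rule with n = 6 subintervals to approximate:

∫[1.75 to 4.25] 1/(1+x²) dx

f(x) = 1/(1+x²)
a = 1.75, b = 4.25, n = 6
h = (b - a)/n = 0.416667

Trapezoidal rule: (h/2)[f(x₀) + 2f(x₁) + 2f(x₂) + ... + f(xₙ)]

x_0 = 1.7500, f(x_0) = 0.246154, coefficient = 1
x_1 = 2.1667, f(x_1) = 0.175610, coefficient = 2
x_2 = 2.5833, f(x_2) = 0.130317, coefficient = 2
x_3 = 3.0000, f(x_3) = 0.100000, coefficient = 2
x_4 = 3.4167, f(x_4) = 0.078904, coefficient = 2
x_5 = 3.8333, f(x_5) = 0.063717, coefficient = 2
x_6 = 4.2500, f(x_6) = 0.052459, coefficient = 1

I ≈ (0.416667/2) × 1.395708 = 0.290772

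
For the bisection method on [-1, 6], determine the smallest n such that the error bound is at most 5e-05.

We need (b-a)/2^n ≤ 5e-05
(6 - (-1))/2^n ≤ 5e-05
7/2^n ≤ 5e-05
2^n ≥ 140000
n ≥ log₂(140000) = 17.10
n ≥ 18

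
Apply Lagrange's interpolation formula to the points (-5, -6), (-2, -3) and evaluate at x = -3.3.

Lagrange interpolation formula:
P(x) = Σ yᵢ × Lᵢ(x)
where Lᵢ(x) = Π_{j≠i} (x - xⱼ)/(xᵢ - xⱼ)

L_0(-3.3) = (-3.3 - (-2))/(-5 - (-2)) = 0.433333
L_1(-3.3) = (-3.3 - (-5))/(-2 - (-5)) = 0.566667

P(-3.3) = (-6)×L_0(-3.3) + (-3)×L_1(-3.3)
P(-3.3) = -4.300000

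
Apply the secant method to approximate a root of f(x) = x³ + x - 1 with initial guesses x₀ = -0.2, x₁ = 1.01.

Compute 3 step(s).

f(x) = x³ + x - 1
x₀ = -0.2, x₁ = 1.01

Secant formula: x_{n+1} = x_n - f(x_n)(x_n - x_{n-1})/(f(x_n) - f(x_{n-1}))

Iteration 1:
  f(-0.200000) = -1.208000
  f(1.010000) = 1.040301
  x_2 = 1.010000 - 1.040301×(1.010000 - (-0.200000))/(1.040301 - (-1.208000))
       = 0.450126
Iteration 2:
  f(1.010000) = 1.040301
  f(0.450126) = -0.458672
  x_3 = 0.450126 - (-0.458672)×(0.450126 - 1.010000)/(-0.458672 - 1.040301)
       = 0.621443
Iteration 3:
  f(0.450126) = -0.458672
  f(0.621443) = -0.138562
  x_4 = 0.621443 - (-0.138562)×(0.621443 - 0.450126)/(-0.138562 - (-0.458672))
       = 0.695598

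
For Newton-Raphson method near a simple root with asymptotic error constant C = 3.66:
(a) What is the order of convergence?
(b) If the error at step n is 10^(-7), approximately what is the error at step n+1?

(a) Newton-Raphson has quadratic (order 2) convergence near simple roots.
    This means |e_{n+1}| ≈ C|e_n|².

(b) With |e_n| = 10^(-7) and C = 3.66:
    |e_{n+1}| ≈ 3.66 × (10^(-7))² = 3.66 × 10^(-14)

(a) 2 (quadratic); (b) |e_{n+1}| ≈ 3.660e-14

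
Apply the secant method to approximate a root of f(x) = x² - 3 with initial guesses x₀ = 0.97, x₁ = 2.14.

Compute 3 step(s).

f(x) = x² - 3
x₀ = 0.97, x₁ = 2.14

Secant formula: x_{n+1} = x_n - f(x_n)(x_n - x_{n-1})/(f(x_n) - f(x_{n-1}))

Iteration 1:
  f(0.970000) = -2.059100
  f(2.140000) = 1.579600
  x_2 = 2.140000 - 1.579600×(2.140000 - 0.970000)/(1.579600 - (-2.059100))
       = 1.632090
Iteration 2:
  f(2.140000) = 1.579600
  f(1.632090) = -0.336282
  x_3 = 1.632090 - (-0.336282)×(1.632090 - 2.140000)/(-0.336282 - 1.579600)
       = 1.721240
Iteration 3:
  f(1.632090) = -0.336282
  f(1.721240) = -0.037332
  x_4 = 1.721240 - (-0.037332)×(1.721240 - 1.632090)/(-0.037332 - (-0.336282))
       = 1.732373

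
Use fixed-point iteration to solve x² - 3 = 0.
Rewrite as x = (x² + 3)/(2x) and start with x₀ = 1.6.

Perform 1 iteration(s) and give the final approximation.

Equation: x² - 3 = 0
Fixed-point form: x = (x² + 3)/(2x)
x₀ = 1.6

x_1 = g(1.600000) = 1.737500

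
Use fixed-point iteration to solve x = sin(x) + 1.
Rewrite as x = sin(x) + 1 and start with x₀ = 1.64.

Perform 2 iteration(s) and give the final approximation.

Equation: x = sin(x) + 1
Fixed-point form: x = sin(x) + 1
x₀ = 1.64

x_1 = g(1.640000) = 1.997606
x_2 = g(1.997606) = 1.910291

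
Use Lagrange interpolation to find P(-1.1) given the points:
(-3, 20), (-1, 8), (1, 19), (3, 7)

Lagrange interpolation formula:
P(x) = Σ yᵢ × Lᵢ(x)
where Lᵢ(x) = Π_{j≠i} (x - xⱼ)/(xᵢ - xⱼ)

L_0(-1.1) = (-1.1 - (-1))/(-3 - (-1)) × (-1.1 - 1)/(-3 - 1) × (-1.1 - 3)/(-3 - 3) = 0.017938
L_1(-1.1) = (-1.1 - (-3))/(-1 - (-3)) × (-1.1 - 1)/(-1 - 1) × (-1.1 - 3)/(-1 - 3) = 1.022437
L_2(-1.1) = (-1.1 - (-3))/(1 - (-3)) × (-1.1 - (-1))/(1 - (-1)) × (-1.1 - 3)/(1 - 3) = -0.048688
L_3(-1.1) = (-1.1 - (-3))/(3 - (-3)) × (-1.1 - (-1))/(3 - (-1)) × (-1.1 - 1)/(3 - 1) = 0.008313

P(-1.1) = 20×L_0(-1.1) + 8×L_1(-1.1) + 19×L_2(-1.1) + 7×L_3(-1.1)
P(-1.1) = 7.671375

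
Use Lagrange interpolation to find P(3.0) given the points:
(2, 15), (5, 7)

Lagrange interpolation formula:
P(x) = Σ yᵢ × Lᵢ(x)
where Lᵢ(x) = Π_{j≠i} (x - xⱼ)/(xᵢ - xⱼ)

L_0(3.0) = (3.0 - 5)/(2 - 5) = 0.666667
L_1(3.0) = (3.0 - 2)/(5 - 2) = 0.333333

P(3.0) = 15×L_0(3.0) + 7×L_1(3.0)
P(3.0) = 12.333333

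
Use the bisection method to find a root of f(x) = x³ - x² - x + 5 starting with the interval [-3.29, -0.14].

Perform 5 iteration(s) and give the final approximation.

f(x) = x³ - x² - x + 5
Initial interval: [-3.29, -0.14]

Iteration 1:
  c_1 = (-3.290000 + (-0.140000))/2 = -1.715000
  f(c_1) = f(-1.715000) = -1.270426
  f(a) × f(c) ≥ 0, new interval: [-1.715000, -0.140000]
Iteration 2:
  c_2 = (-1.715000 + (-0.140000))/2 = -0.927500
  f(c_2) = f(-0.927500) = 4.269356
  f(a) × f(c) < 0, new interval: [-1.715000, -0.927500]
Iteration 3:
  c_3 = (-1.715000 + (-0.927500))/2 = -1.321250
  f(c_3) = f(-1.321250) = 2.269040
  f(a) × f(c) < 0, new interval: [-1.715000, -1.321250]
Iteration 4:
  c_4 = (-1.715000 + (-1.321250))/2 = -1.518125
  f(c_4) = f(-1.518125) = 0.714593
  f(a) × f(c) < 0, new interval: [-1.715000, -1.518125]
Iteration 5:
  c_5 = (-1.715000 + (-1.518125))/2 = -1.616563
  f(c_5) = f(-1.616563) = -0.221233
  f(a) × f(c) ≥ 0, new interval: [-1.616563, -1.518125]

After 5 iteration(s), the approximation is c_5 = -1.616563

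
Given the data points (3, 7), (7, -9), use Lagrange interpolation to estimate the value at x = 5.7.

Lagrange interpolation formula:
P(x) = Σ yᵢ × Lᵢ(x)
where Lᵢ(x) = Π_{j≠i} (x - xⱼ)/(xᵢ - xⱼ)

L_0(5.7) = (5.7 - 7)/(3 - 7) = 0.325000
L_1(5.7) = (5.7 - 3)/(7 - 3) = 0.675000

P(5.7) = 7×L_0(5.7) + (-9)×L_1(5.7)
P(5.7) = -3.800000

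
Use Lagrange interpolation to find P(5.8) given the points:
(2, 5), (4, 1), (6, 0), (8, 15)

Lagrange interpolation formula:
P(x) = Σ yᵢ × Lᵢ(x)
where Lᵢ(x) = Π_{j≠i} (x - xⱼ)/(xᵢ - xⱼ)

L_0(5.8) = (5.8 - 4)/(2 - 4) × (5.8 - 6)/(2 - 6) × (5.8 - 8)/(2 - 8) = -0.016500
L_1(5.8) = (5.8 - 2)/(4 - 2) × (5.8 - 6)/(4 - 6) × (5.8 - 8)/(4 - 8) = 0.104500
L_2(5.8) = (5.8 - 2)/(6 - 2) × (5.8 - 4)/(6 - 4) × (5.8 - 8)/(6 - 8) = 0.940500
L_3(5.8) = (5.8 - 2)/(8 - 2) × (5.8 - 4)/(8 - 4) × (5.8 - 6)/(8 - 6) = -0.028500

P(5.8) = 5×L_0(5.8) + 1×L_1(5.8) + 0×L_2(5.8) + 15×L_3(5.8)
P(5.8) = -0.405500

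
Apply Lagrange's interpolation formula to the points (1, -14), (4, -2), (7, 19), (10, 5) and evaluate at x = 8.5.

Lagrange interpolation formula:
P(x) = Σ yᵢ × Lᵢ(x)
where Lᵢ(x) = Π_{j≠i} (x - xⱼ)/(xᵢ - xⱼ)

L_0(8.5) = (8.5 - 4)/(1 - 4) × (8.5 - 7)/(1 - 7) × (8.5 - 10)/(1 - 10) = 0.062500
L_1(8.5) = (8.5 - 1)/(4 - 1) × (8.5 - 7)/(4 - 7) × (8.5 - 10)/(4 - 10) = -0.312500
L_2(8.5) = (8.5 - 1)/(7 - 1) × (8.5 - 4)/(7 - 4) × (8.5 - 10)/(7 - 10) = 0.937500
L_3(8.5) = (8.5 - 1)/(10 - 1) × (8.5 - 4)/(10 - 4) × (8.5 - 7)/(10 - 7) = 0.312500

P(8.5) = (-14)×L_0(8.5) + (-2)×L_1(8.5) + 19×L_2(8.5) + 5×L_3(8.5)
P(8.5) = 19.125000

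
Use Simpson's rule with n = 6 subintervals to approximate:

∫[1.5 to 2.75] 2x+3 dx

f(x) = 2x+3
a = 1.5, b = 2.75, n = 6
h = (b - a)/n = 0.208333

Simpson's rule: (h/3)[f(x₀) + 4f(x₁) + 2f(x₂) + ... + f(xₙ)]

x_0 = 1.5000, f(x_0) = 6.000000, coefficient = 1
x_1 = 1.7083, f(x_1) = 6.416667, coefficient = 4
x_2 = 1.9167, f(x_2) = 6.833333, coefficient = 2
x_3 = 2.1250, f(x_3) = 7.250000, coefficient = 4
x_4 = 2.3333, f(x_4) = 7.666667, coefficient = 2
x_5 = 2.5417, f(x_5) = 8.083333, coefficient = 4
x_6 = 2.7500, f(x_6) = 8.500000, coefficient = 1

I ≈ (0.208333/3) × 130.500000 = 9.062500
Exact value: 9.062500
Error: 0.000000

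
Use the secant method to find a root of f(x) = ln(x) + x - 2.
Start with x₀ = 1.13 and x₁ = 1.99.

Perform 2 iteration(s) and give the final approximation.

f(x) = ln(x) + x - 2
x₀ = 1.13, x₁ = 1.99

Secant formula: x_{n+1} = x_n - f(x_n)(x_n - x_{n-1})/(f(x_n) - f(x_{n-1}))

Iteration 1:
  f(1.130000) = -0.747782
  f(1.990000) = 0.678135
  x_2 = 1.990000 - 0.678135×(1.990000 - 1.130000)/(0.678135 - (-0.747782))
       = 1.581003
Iteration 2:
  f(1.990000) = 0.678135
  f(1.581003) = 0.039062
  x_3 = 1.581003 - 0.039062×(1.581003 - 1.990000)/(0.039062 - 0.678135)
       = 1.556004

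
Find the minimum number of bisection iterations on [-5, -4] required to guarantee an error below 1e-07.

We need (b-a)/2^n ≤ 1e-07
(-4 - (-5))/2^n ≤ 1e-07
1/2^n ≤ 1e-07
2^n ≥ 10000000
n ≥ log₂(10000000) = 23.25
n ≥ 24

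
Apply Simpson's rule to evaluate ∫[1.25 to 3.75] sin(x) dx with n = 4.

f(x) = sin(x)
a = 1.25, b = 3.75, n = 4
h = (b - a)/n = 0.625000

Simpson's rule: (h/3)[f(x₀) + 4f(x₁) + 2f(x₂) + ... + f(xₙ)]

x_0 = 1.2500, f(x_0) = 0.948985, coefficient = 1
x_1 = 1.8750, f(x_1) = 0.954086, coefficient = 4
x_2 = 2.5000, f(x_2) = 0.598472, coefficient = 2
x_3 = 3.1250, f(x_3) = 0.016592, coefficient = 4
x_4 = 3.7500, f(x_4) = -0.571561, coefficient = 1

I ≈ (0.625000/3) × 5.457078 = 1.136891
Exact value: 1.135882
Error: 0.001010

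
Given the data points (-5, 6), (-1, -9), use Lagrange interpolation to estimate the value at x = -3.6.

Lagrange interpolation formula:
P(x) = Σ yᵢ × Lᵢ(x)
where Lᵢ(x) = Π_{j≠i} (x - xⱼ)/(xᵢ - xⱼ)

L_0(-3.6) = (-3.6 - (-1))/(-5 - (-1)) = 0.650000
L_1(-3.6) = (-3.6 - (-5))/(-1 - (-5)) = 0.350000

P(-3.6) = 6×L_0(-3.6) + (-9)×L_1(-3.6)
P(-3.6) = 0.750000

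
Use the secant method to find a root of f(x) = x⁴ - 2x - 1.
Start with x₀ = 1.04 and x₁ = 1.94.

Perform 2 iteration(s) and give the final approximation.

f(x) = x⁴ - 2x - 1
x₀ = 1.04, x₁ = 1.94

Secant formula: x_{n+1} = x_n - f(x_n)(x_n - x_{n-1})/(f(x_n) - f(x_{n-1}))

Iteration 1:
  f(1.040000) = -1.910141
  f(1.940000) = 9.284685
  x_2 = 1.940000 - 9.284685×(1.940000 - 1.040000)/(9.284685 - (-1.910141))
       = 1.193564
Iteration 2:
  f(1.940000) = 9.284685
  f(1.193564) = -1.357655
  x_3 = 1.193564 - (-1.357655)×(1.193564 - 1.940000)/(-1.357655 - 9.284685)
       = 1.288788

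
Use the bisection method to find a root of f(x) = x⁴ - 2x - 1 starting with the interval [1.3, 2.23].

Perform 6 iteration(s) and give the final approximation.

f(x) = x⁴ - 2x - 1
Initial interval: [1.3, 2.23]

Iteration 1:
  c_1 = (1.300000 + 2.230000)/2 = 1.765000
  f(c_1) = f(1.765000) = 5.174627
  f(a) × f(c) < 0, new interval: [1.300000, 1.765000]
Iteration 2:
  c_2 = (1.300000 + 1.765000)/2 = 1.532500
  f(c_2) = f(1.532500) = 1.450716
  f(a) × f(c) < 0, new interval: [1.300000, 1.532500]
Iteration 3:
  c_3 = (1.300000 + 1.532500)/2 = 1.416250
  f(c_3) = f(1.416250) = 0.190589
  f(a) × f(c) < 0, new interval: [1.300000, 1.416250]
Iteration 4:
  c_4 = (1.300000 + 1.416250)/2 = 1.358125
  f(c_4) = f(1.358125) = -0.314057
  f(a) × f(c) ≥ 0, new interval: [1.358125, 1.416250]
Iteration 5:
  c_5 = (1.358125 + 1.416250)/2 = 1.387188
  f(c_5) = f(1.387188) = -0.071486
  f(a) × f(c) ≥ 0, new interval: [1.387188, 1.416250]
Iteration 6:
  c_6 = (1.387188 + 1.416250)/2 = 1.401719
  f(c_6) = f(1.401719) = 0.057062
  f(a) × f(c) < 0, new interval: [1.387188, 1.401719]

After 6 iteration(s), the approximation is c_6 = 1.401719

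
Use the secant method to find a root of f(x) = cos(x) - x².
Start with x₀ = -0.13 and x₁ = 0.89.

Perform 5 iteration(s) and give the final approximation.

f(x) = cos(x) - x²
x₀ = -0.13, x₁ = 0.89

Secant formula: x_{n+1} = x_n - f(x_n)(x_n - x_{n-1})/(f(x_n) - f(x_{n-1}))

Iteration 1:
  f(-0.130000) = 0.974662
  f(0.890000) = -0.162688
  x_2 = 0.890000 - (-0.162688)×(0.890000 - (-0.130000))/(-0.162688 - 0.974662)
       = 0.744098
Iteration 2:
  f(0.890000) = -0.162688
  f(0.744098) = 0.182018
  x_3 = 0.744098 - 0.182018×(0.744098 - 0.890000)/(0.182018 - (-0.162688))
       = 0.821140
Iteration 3:
  f(0.744098) = 0.182018
  f(0.821140) = 0.007117
  x_4 = 0.821140 - 0.007117×(0.821140 - 0.744098)/(0.007117 - 0.182018)
       = 0.824275
Iteration 4:
  f(0.821140) = 0.007117
  f(0.824275) = -0.000339
  x_5 = 0.824275 - (-0.000339)×(0.824275 - 0.821140)/(-0.000339 - 0.007117)
       = 0.824132
Iteration 5:
  f(0.824275) = -0.000339
  f(0.824132) = 0.000001
  x_6 = 0.824132 - 0.000001×(0.824132 - 0.824275)/(0.000001 - (-0.000339))
       = 0.824132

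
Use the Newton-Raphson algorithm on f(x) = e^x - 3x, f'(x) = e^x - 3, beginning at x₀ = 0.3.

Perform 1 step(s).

f(x) = e^x - 3x
f'(x) = e^x - 3
x₀ = 0.3

Newton-Raphson formula: x_{n+1} = x_n - f(x_n)/f'(x_n)

Iteration 1:
  f(0.300000) = 0.449859
  f'(0.300000) = -1.650141
  x_1 = 0.300000 - 0.449859/(-1.650141) = 0.572618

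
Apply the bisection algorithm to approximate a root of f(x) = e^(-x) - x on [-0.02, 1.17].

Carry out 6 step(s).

f(x) = e^(-x) - x
Initial interval: [-0.02, 1.17]

Iteration 1:
  c_1 = (-0.020000 + 1.170000)/2 = 0.575000
  f(c_1) = f(0.575000) = -0.012295
  f(a) × f(c) < 0, new interval: [-0.020000, 0.575000]
Iteration 2:
  c_2 = (-0.020000 + 0.575000)/2 = 0.277500
  f(c_2) = f(0.277500) = 0.480176
  f(a) × f(c) ≥ 0, new interval: [0.277500, 0.575000]
Iteration 3:
  c_3 = (0.277500 + 0.575000)/2 = 0.426250
  f(c_3) = f(0.426250) = 0.226703
  f(a) × f(c) ≥ 0, new interval: [0.426250, 0.575000]
Iteration 4:
  c_4 = (0.426250 + 0.575000)/2 = 0.500625
  f(c_4) = f(0.500625) = 0.105527
  f(a) × f(c) ≥ 0, new interval: [0.500625, 0.575000]
Iteration 5:
  c_5 = (0.500625 + 0.575000)/2 = 0.537813
  f(c_5) = f(0.537813) = 0.046212
  f(a) × f(c) ≥ 0, new interval: [0.537813, 0.575000]
Iteration 6:
  c_6 = (0.537813 + 0.575000)/2 = 0.556406
  f(c_6) = f(0.556406) = 0.016859
  f(a) × f(c) ≥ 0, new interval: [0.556406, 0.575000]

After 6 iteration(s), the approximation is c_6 = 0.556406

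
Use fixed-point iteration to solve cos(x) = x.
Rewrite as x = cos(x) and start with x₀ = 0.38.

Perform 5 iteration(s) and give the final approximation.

Equation: cos(x) = x
Fixed-point form: x = cos(x)
x₀ = 0.38

x_1 = g(0.380000) = 0.928665
x_2 = g(0.928665) = 0.598904
x_3 = g(0.598904) = 0.825954
x_4 = g(0.825954) = 0.677856
x_5 = g(0.677856) = 0.778919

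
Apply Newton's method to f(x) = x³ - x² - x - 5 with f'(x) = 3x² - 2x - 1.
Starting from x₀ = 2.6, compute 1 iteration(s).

f(x) = x³ - x² - x - 5
f'(x) = 3x² - 2x - 1
x₀ = 2.6

Newton-Raphson formula: x_{n+1} = x_n - f(x_n)/f'(x_n)

Iteration 1:
  f(2.600000) = 3.216000
  f'(2.600000) = 14.080000
  x_1 = 2.600000 - 3.216000/14.080000 = 2.371591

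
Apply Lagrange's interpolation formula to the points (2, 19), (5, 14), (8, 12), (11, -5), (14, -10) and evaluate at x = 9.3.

Lagrange interpolation formula:
P(x) = Σ yᵢ × Lᵢ(x)
where Lᵢ(x) = Π_{j≠i} (x - xⱼ)/(xᵢ - xⱼ)

L_0(9.3) = (9.3 - 5)/(2 - 5) × (9.3 - 8)/(2 - 8) × (9.3 - 11)/(2 - 11) × (9.3 - 14)/(2 - 14) = 0.022975
L_1(9.3) = (9.3 - 2)/(5 - 2) × (9.3 - 8)/(5 - 8) × (9.3 - 11)/(5 - 11) × (9.3 - 14)/(5 - 14) = -0.156019
L_2(9.3) = (9.3 - 2)/(8 - 2) × (9.3 - 5)/(8 - 5) × (9.3 - 11)/(8 - 11) × (9.3 - 14)/(8 - 14) = 0.774093
L_3(9.3) = (9.3 - 2)/(11 - 2) × (9.3 - 5)/(11 - 5) × (9.3 - 8)/(11 - 8) × (9.3 - 14)/(11 - 14) = 0.394636
L_4(9.3) = (9.3 - 2)/(14 - 2) × (9.3 - 5)/(14 - 5) × (9.3 - 8)/(14 - 8) × (9.3 - 11)/(14 - 11) = -0.035685

P(9.3) = 19×L_0(9.3) + 14×L_1(9.3) + 12×L_2(9.3) + (-5)×L_3(9.3) + (-10)×L_4(9.3)
P(9.3) = 5.925058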